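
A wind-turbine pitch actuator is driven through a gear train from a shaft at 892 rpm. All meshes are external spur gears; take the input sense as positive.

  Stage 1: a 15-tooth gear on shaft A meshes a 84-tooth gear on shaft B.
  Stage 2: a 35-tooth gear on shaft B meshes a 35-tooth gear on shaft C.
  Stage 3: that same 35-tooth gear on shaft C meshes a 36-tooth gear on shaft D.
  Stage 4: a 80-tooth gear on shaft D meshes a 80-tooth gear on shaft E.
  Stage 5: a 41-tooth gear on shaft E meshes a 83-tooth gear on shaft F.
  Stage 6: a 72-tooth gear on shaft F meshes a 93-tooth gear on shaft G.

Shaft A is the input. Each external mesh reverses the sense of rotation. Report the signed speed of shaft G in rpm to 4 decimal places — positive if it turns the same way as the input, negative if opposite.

Stage 1 [15T→84T]: ω = 892.0000×15/84 = 159.2857 rpm, dir flips to −; running = −159.2857
Stage 2 [35T→35T]: ω = 159.2857×35/35 = 159.2857 rpm, dir flips to +; running = +159.2857
Stage 3 [35T→36T]: ω = 159.2857×35/36 = 154.8611 rpm, dir flips to −; running = −154.8611
Stage 4 [80T→80T]: ω = 154.8611×80/80 = 154.8611 rpm, dir flips to +; running = +154.8611
Stage 5 [41T→83T]: ω = 154.8611×41/83 = 76.4977 rpm, dir flips to −; running = −76.4977
Stage 6 [72T→93T]: ω = 76.4977×72/93 = 59.2240 rpm, dir flips to +; running = +59.2240

+59.2240 rpm (same as input, |ω| = 59.2240 rpm)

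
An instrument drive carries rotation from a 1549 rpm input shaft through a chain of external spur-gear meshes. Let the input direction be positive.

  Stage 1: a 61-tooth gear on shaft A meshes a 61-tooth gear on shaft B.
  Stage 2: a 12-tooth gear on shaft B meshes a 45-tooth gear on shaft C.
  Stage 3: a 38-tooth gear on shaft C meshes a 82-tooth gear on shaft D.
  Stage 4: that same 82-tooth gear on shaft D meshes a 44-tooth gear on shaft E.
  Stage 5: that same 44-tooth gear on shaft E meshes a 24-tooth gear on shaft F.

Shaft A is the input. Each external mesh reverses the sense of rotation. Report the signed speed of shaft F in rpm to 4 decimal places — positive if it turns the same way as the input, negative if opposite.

Stage 1 [61T→61T]: ω = 1549.0000×61/61 = 1549.0000 rpm, dir flips to −; running = −1549.0000
Stage 2 [12T→45T]: ω = 1549.0000×12/45 = 413.0667 rpm, dir flips to +; running = +413.0667
Stage 3 [38T→82T]: ω = 413.0667×38/82 = 191.4211 rpm, dir flips to −; running = −191.4211
Stage 4 [82T→44T]: ω = 191.4211×82/44 = 356.7394 rpm, dir flips to +; running = +356.7394
Stage 5 [44T→24T]: ω = 356.7394×44/24 = 654.0222 rpm, dir flips to −; running = −654.0222

-654.0222 rpm (opposite to input, |ω| = 654.0222 rpm)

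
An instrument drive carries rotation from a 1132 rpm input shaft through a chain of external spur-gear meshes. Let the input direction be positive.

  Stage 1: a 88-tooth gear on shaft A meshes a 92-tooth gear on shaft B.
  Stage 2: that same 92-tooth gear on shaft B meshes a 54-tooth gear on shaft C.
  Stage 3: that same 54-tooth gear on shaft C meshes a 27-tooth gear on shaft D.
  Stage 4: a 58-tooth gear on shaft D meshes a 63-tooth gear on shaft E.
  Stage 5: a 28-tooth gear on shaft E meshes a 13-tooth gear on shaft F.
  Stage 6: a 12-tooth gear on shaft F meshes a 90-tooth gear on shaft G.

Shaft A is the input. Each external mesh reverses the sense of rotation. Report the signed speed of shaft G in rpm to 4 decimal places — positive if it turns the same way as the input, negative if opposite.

Stage 1 [88T→92T]: ω = 1132.0000×88/92 = 1082.7826 rpm, dir flips to −; running = −1082.7826
Stage 2 [92T→54T]: ω = 1082.7826×92/54 = 1844.7407 rpm, dir flips to +; running = +1844.7407
Stage 3 [54T→27T]: ω = 1844.7407×54/27 = 3689.4815 rpm, dir flips to −; running = −3689.4815
Stage 4 [58T→63T]: ω = 3689.4815×58/63 = 3396.6655 rpm, dir flips to +; running = +3396.6655
Stage 5 [28T→13T]: ω = 3396.6655×28/13 = 7315.8949 rpm, dir flips to −; running = −7315.8949
Stage 6 [12T→90T]: ω = 7315.8949×12/90 = 975.4527 rpm, dir flips to +; running = +975.4527

+975.4527 rpm (same as input, |ω| = 975.4527 rpm)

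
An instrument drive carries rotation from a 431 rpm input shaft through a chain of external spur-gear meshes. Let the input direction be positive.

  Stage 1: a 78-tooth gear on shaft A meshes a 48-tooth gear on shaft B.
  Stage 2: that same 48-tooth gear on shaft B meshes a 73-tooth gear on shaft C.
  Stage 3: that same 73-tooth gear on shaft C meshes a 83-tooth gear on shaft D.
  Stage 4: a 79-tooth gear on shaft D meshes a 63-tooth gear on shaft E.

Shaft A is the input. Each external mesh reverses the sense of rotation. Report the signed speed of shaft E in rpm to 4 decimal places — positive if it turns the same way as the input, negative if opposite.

+507.9025 rpm (same as input, |ω| = 507.9025 rpm)

Stage 1 [78T→48T]: ω = 431.0000×78/48 = 700.3750 rpm, dir flips to −; running = −700.3750
Stage 2 [48T→73T]: ω = 700.3750×48/73 = 460.5205 rpm, dir flips to +; running = +460.5205
Stage 3 [73T→83T]: ω = 460.5205×73/83 = 405.0361 rpm, dir flips to −; running = −405.0361
Stage 4 [79T→63T]: ω = 405.0361×79/63 = 507.9025 rpm, dir flips to +; running = +507.9025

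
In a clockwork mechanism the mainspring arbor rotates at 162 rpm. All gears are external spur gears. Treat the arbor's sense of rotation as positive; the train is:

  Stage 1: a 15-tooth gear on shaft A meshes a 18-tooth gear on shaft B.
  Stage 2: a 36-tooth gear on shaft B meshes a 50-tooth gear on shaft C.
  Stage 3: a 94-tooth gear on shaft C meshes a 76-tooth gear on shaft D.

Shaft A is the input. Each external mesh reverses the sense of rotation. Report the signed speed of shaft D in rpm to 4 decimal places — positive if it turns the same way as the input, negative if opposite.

-120.2211 rpm (opposite to input, |ω| = 120.2211 rpm)

Stage 1 [15T→18T]: ω = 162.0000×15/18 = 135.0000 rpm, dir flips to −; running = −135.0000
Stage 2 [36T→50T]: ω = 135.0000×36/50 = 97.2000 rpm, dir flips to +; running = +97.2000
Stage 3 [94T→76T]: ω = 97.2000×94/76 = 120.2211 rpm, dir flips to −; running = −120.2211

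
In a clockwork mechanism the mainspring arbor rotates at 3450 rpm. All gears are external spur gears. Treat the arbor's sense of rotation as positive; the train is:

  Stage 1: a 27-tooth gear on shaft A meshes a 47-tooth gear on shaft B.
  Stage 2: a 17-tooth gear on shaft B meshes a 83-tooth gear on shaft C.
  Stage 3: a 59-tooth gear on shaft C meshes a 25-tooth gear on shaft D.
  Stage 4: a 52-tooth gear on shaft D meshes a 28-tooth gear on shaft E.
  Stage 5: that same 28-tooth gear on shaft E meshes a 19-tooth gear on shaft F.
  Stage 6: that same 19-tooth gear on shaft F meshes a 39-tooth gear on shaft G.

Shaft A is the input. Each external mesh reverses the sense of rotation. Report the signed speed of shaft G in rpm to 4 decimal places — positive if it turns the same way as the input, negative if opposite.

Stage 1 [27T→47T]: ω = 3450.0000×27/47 = 1981.9149 rpm, dir flips to −; running = −1981.9149
Stage 2 [17T→83T]: ω = 1981.9149×17/83 = 405.9344 rpm, dir flips to +; running = +405.9344
Stage 3 [59T→25T]: ω = 405.9344×59/25 = 958.0051 rpm, dir flips to −; running = −958.0051
Stage 4 [52T→28T]: ω = 958.0051×52/28 = 1779.1524 rpm, dir flips to +; running = +1779.1524
Stage 5 [28T→19T]: ω = 1779.1524×28/19 = 2621.9088 rpm, dir flips to −; running = −2621.9088
Stage 6 [19T→39T]: ω = 2621.9088×19/39 = 1277.3402 rpm, dir flips to +; running = +1277.3402

+1277.3402 rpm (same as input, |ω| = 1277.3402 rpm)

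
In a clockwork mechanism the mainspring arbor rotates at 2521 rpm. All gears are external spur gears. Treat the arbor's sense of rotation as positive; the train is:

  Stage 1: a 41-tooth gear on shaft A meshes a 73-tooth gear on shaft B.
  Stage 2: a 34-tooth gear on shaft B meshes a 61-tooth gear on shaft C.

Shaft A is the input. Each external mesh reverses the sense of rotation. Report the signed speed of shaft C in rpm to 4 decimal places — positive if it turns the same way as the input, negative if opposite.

Stage 1 [41T→73T]: ω = 2521.0000×41/73 = 1415.9041 rpm, dir flips to −; running = −1415.9041
Stage 2 [34T→61T]: ω = 1415.9041×34/61 = 789.1925 rpm, dir flips to +; running = +789.1925

+789.1925 rpm (same as input, |ω| = 789.1925 rpm)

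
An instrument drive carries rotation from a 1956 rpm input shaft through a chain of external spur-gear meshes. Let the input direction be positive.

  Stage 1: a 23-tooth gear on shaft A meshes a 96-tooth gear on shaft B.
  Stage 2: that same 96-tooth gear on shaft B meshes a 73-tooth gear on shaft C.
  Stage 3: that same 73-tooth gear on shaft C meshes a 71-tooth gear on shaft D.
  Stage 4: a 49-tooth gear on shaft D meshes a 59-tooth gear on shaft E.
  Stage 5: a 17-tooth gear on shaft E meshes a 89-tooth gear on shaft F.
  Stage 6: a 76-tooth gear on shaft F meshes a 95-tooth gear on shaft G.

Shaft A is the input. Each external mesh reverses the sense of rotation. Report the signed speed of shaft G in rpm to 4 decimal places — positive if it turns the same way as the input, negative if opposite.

+80.4139 rpm (same as input, |ω| = 80.4139 rpm)

Stage 1 [23T→96T]: ω = 1956.0000×23/96 = 468.6250 rpm, dir flips to −; running = −468.6250
Stage 2 [96T→73T]: ω = 468.6250×96/73 = 616.2740 rpm, dir flips to +; running = +616.2740
Stage 3 [73T→71T]: ω = 616.2740×73/71 = 633.6338 rpm, dir flips to −; running = −633.6338
Stage 4 [49T→59T]: ω = 633.6338×49/59 = 526.2382 rpm, dir flips to +; running = +526.2382
Stage 5 [17T→89T]: ω = 526.2382×17/89 = 100.5174 rpm, dir flips to −; running = −100.5174
Stage 6 [76T→95T]: ω = 100.5174×76/95 = 80.4139 rpm, dir flips to +; running = +80.4139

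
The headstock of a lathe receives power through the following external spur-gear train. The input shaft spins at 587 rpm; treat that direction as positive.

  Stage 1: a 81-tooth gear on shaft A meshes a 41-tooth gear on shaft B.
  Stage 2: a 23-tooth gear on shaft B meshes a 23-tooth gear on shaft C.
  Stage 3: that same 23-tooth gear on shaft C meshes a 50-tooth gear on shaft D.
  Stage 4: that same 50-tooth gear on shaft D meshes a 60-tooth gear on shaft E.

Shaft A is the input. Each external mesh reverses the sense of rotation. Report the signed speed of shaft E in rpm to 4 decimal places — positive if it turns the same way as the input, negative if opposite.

+444.5451 rpm (same as input, |ω| = 444.5451 rpm)

Stage 1 [81T→41T]: ω = 587.0000×81/41 = 1159.6829 rpm, dir flips to −; running = −1159.6829
Stage 2 [23T→23T]: ω = 1159.6829×23/23 = 1159.6829 rpm, dir flips to +; running = +1159.6829
Stage 3 [23T→50T]: ω = 1159.6829×23/50 = 533.4541 rpm, dir flips to −; running = −533.4541
Stage 4 [50T→60T]: ω = 533.4541×50/60 = 444.5451 rpm, dir flips to +; running = +444.5451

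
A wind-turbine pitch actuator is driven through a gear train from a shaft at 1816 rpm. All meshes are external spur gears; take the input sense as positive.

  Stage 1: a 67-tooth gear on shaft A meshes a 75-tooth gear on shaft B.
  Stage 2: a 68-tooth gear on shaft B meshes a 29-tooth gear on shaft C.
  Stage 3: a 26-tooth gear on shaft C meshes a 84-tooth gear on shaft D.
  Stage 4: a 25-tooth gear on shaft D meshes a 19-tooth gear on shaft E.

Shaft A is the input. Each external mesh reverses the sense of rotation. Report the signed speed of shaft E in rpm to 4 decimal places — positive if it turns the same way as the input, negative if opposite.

Stage 1 [67T→75T]: ω = 1816.0000×67/75 = 1622.2933 rpm, dir flips to −; running = −1622.2933
Stage 2 [68T→29T]: ω = 1622.2933×68/29 = 3803.9982 rpm, dir flips to +; running = +3803.9982
Stage 3 [26T→84T]: ω = 3803.9982×26/84 = 1177.4280 rpm, dir flips to −; running = −1177.4280
Stage 4 [25T→19T]: ω = 1177.4280×25/19 = 1549.2474 rpm, dir flips to +; running = +1549.2474

+1549.2474 rpm (same as input, |ω| = 1549.2474 rpm)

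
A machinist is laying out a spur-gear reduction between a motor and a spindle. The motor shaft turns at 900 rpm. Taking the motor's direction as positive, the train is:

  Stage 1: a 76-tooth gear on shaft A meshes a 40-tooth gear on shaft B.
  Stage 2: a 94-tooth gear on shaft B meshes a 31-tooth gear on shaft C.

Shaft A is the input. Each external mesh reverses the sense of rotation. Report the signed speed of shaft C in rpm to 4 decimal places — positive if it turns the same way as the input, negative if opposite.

Stage 1 [76T→40T]: ω = 900.0000×76/40 = 1710.0000 rpm, dir flips to −; running = −1710.0000
Stage 2 [94T→31T]: ω = 1710.0000×94/31 = 5185.1613 rpm, dir flips to +; running = +5185.1613

+5185.1613 rpm (same as input, |ω| = 5185.1613 rpm)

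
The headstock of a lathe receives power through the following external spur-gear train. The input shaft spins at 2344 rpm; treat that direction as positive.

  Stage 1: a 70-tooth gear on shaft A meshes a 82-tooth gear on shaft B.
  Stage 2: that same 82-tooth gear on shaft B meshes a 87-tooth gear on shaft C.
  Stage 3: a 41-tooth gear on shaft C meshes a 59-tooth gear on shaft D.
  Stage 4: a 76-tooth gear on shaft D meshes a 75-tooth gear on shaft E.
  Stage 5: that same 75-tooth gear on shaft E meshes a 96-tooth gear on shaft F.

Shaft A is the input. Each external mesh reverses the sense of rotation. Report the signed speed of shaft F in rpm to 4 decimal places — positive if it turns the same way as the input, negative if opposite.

-1037.5537 rpm (opposite to input, |ω| = 1037.5537 rpm)

Stage 1 [70T→82T]: ω = 2344.0000×70/82 = 2000.9756 rpm, dir flips to −; running = −2000.9756
Stage 2 [82T→87T]: ω = 2000.9756×82/87 = 1885.9770 rpm, dir flips to +; running = +1885.9770
Stage 3 [41T→59T]: ω = 1885.9770×41/59 = 1310.5942 rpm, dir flips to −; running = −1310.5942
Stage 4 [76T→75T]: ω = 1310.5942×76/75 = 1328.0688 rpm, dir flips to +; running = +1328.0688
Stage 5 [75T→96T]: ω = 1328.0688×75/96 = 1037.5537 rpm, dir flips to −; running = −1037.5537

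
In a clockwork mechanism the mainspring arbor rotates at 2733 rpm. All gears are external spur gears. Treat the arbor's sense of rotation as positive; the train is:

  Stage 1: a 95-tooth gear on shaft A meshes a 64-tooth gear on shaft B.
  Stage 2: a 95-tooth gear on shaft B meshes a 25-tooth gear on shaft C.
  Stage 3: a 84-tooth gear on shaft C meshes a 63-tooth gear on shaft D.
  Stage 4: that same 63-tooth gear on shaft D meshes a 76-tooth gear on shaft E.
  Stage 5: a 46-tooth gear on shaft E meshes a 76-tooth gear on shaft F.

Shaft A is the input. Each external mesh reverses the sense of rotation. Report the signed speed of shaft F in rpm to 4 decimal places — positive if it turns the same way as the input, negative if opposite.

-10312.8047 rpm (opposite to input, |ω| = 10312.8047 rpm)

Stage 1 [95T→64T]: ω = 2733.0000×95/64 = 4056.7969 rpm, dir flips to −; running = −4056.7969
Stage 2 [95T→25T]: ω = 4056.7969×95/25 = 15415.8281 rpm, dir flips to +; running = +15415.8281
Stage 3 [84T→63T]: ω = 15415.8281×84/63 = 20554.4375 rpm, dir flips to −; running = −20554.4375
Stage 4 [63T→76T]: ω = 20554.4375×63/76 = 17038.5469 rpm, dir flips to +; running = +17038.5469
Stage 5 [46T→76T]: ω = 17038.5469×46/76 = 10312.8047 rpm, dir flips to −; running = −10312.8047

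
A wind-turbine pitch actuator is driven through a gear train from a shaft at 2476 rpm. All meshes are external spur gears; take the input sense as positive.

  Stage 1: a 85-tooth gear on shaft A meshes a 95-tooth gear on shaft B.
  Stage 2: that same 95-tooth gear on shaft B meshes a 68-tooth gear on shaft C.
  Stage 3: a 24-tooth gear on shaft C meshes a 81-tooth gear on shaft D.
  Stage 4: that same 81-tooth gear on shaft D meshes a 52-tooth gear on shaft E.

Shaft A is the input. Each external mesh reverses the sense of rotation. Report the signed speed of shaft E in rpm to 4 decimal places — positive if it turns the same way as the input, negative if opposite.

+1428.4615 rpm (same as input, |ω| = 1428.4615 rpm)

Stage 1 [85T→95T]: ω = 2476.0000×85/95 = 2215.3684 rpm, dir flips to −; running = −2215.3684
Stage 2 [95T→68T]: ω = 2215.3684×95/68 = 3095.0000 rpm, dir flips to +; running = +3095.0000
Stage 3 [24T→81T]: ω = 3095.0000×24/81 = 917.0370 rpm, dir flips to −; running = −917.0370
Stage 4 [81T→52T]: ω = 917.0370×81/52 = 1428.4615 rpm, dir flips to +; running = +1428.4615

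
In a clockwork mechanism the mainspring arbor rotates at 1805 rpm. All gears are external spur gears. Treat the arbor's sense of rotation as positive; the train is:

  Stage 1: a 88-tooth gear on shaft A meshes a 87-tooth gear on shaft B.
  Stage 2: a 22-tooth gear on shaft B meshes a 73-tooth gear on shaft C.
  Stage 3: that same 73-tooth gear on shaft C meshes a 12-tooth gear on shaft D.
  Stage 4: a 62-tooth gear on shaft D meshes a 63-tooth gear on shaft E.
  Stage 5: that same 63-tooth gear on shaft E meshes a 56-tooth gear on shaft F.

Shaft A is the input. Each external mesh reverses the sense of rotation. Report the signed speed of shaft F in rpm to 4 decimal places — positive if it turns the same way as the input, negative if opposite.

-3705.8320 rpm (opposite to input, |ω| = 3705.8320 rpm)

Stage 1 [88T→87T]: ω = 1805.0000×88/87 = 1825.7471 rpm, dir flips to −; running = −1825.7471
Stage 2 [22T→73T]: ω = 1825.7471×22/73 = 550.2252 rpm, dir flips to +; running = +550.2252
Stage 3 [73T→12T]: ω = 550.2252×73/12 = 3347.2031 rpm, dir flips to −; running = −3347.2031
Stage 4 [62T→63T]: ω = 3347.2031×62/63 = 3294.0729 rpm, dir flips to +; running = +3294.0729
Stage 5 [63T→56T]: ω = 3294.0729×63/56 = 3705.8320 rpm, dir flips to −; running = −3705.8320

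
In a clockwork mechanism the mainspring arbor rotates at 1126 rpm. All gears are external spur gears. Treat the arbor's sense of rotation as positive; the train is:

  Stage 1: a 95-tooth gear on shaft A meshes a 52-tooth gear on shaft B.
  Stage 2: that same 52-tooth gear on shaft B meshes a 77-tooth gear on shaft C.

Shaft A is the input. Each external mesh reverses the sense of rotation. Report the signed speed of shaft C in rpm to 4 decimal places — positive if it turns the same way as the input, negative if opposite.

+1389.2208 rpm (same as input, |ω| = 1389.2208 rpm)

Stage 1 [95T→52T]: ω = 1126.0000×95/52 = 2057.1154 rpm, dir flips to −; running = −2057.1154
Stage 2 [52T→77T]: ω = 2057.1154×52/77 = 1389.2208 rpm, dir flips to +; running = +1389.2208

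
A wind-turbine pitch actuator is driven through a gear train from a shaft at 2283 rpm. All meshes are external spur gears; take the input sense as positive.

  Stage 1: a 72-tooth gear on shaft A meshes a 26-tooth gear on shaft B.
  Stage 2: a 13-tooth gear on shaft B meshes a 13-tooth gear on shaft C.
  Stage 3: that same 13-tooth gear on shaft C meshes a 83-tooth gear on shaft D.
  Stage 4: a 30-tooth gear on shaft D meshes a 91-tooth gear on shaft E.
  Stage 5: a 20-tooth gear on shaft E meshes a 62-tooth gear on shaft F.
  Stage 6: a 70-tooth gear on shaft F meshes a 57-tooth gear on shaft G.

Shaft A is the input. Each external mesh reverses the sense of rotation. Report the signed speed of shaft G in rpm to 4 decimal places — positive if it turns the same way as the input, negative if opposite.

+129.3218 rpm (same as input, |ω| = 129.3218 rpm)

Stage 1 [72T→26T]: ω = 2283.0000×72/26 = 6322.1538 rpm, dir flips to −; running = −6322.1538
Stage 2 [13T→13T]: ω = 6322.1538×13/13 = 6322.1538 rpm, dir flips to +; running = +6322.1538
Stage 3 [13T→83T]: ω = 6322.1538×13/83 = 990.2169 rpm, dir flips to −; running = −990.2169
Stage 4 [30T→91T]: ω = 990.2169×30/91 = 326.4451 rpm, dir flips to +; running = +326.4451
Stage 5 [20T→62T]: ω = 326.4451×20/62 = 105.3049 rpm, dir flips to −; running = −105.3049
Stage 6 [70T→57T]: ω = 105.3049×70/57 = 129.3218 rpm, dir flips to +; running = +129.3218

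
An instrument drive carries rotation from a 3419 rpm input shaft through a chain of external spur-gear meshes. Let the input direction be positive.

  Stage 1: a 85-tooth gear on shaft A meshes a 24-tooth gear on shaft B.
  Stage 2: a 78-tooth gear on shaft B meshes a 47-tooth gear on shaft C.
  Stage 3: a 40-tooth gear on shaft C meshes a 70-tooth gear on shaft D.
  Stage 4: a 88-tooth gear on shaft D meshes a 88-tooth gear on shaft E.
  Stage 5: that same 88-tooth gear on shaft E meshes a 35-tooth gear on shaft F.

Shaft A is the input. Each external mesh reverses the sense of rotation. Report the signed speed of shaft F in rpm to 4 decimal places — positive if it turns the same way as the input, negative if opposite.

-28872.2154 rpm (opposite to input, |ω| = 28872.2154 rpm)

Stage 1 [85T→24T]: ω = 3419.0000×85/24 = 12108.9583 rpm, dir flips to −; running = −12108.9583
Stage 2 [78T→47T]: ω = 12108.9583×78/47 = 20095.7181 rpm, dir flips to +; running = +20095.7181
Stage 3 [40T→70T]: ω = 20095.7181×40/70 = 11483.2675 rpm, dir flips to −; running = −11483.2675
Stage 4 [88T→88T]: ω = 11483.2675×88/88 = 11483.2675 rpm, dir flips to +; running = +11483.2675
Stage 5 [88T→35T]: ω = 11483.2675×88/35 = 28872.2154 rpm, dir flips to −; running = −28872.2154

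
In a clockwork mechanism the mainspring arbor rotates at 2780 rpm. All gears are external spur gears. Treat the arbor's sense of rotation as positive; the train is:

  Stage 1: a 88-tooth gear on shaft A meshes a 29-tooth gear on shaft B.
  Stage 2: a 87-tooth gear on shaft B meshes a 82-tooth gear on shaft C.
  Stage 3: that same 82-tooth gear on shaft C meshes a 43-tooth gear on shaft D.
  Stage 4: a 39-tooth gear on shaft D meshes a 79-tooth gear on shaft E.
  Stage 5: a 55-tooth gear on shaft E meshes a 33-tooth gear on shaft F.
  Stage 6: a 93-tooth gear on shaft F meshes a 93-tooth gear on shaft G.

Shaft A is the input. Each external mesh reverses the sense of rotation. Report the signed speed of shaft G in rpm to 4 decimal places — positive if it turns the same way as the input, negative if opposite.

Stage 1 [88T→29T]: ω = 2780.0000×88/29 = 8435.8621 rpm, dir flips to −; running = −8435.8621
Stage 2 [87T→82T]: ω = 8435.8621×87/82 = 8950.2439 rpm, dir flips to +; running = +8950.2439
Stage 3 [82T→43T]: ω = 8950.2439×82/43 = 17067.9070 rpm, dir flips to −; running = −17067.9070
Stage 4 [39T→79T]: ω = 17067.9070×39/79 = 8425.9288 rpm, dir flips to +; running = +8425.9288
Stage 5 [55T→33T]: ω = 8425.9288×55/33 = 14043.2146 rpm, dir flips to −; running = −14043.2146
Stage 6 [93T→93T]: ω = 14043.2146×93/93 = 14043.2146 rpm, dir flips to +; running = +14043.2146

+14043.2146 rpm (same as input, |ω| = 14043.2146 rpm)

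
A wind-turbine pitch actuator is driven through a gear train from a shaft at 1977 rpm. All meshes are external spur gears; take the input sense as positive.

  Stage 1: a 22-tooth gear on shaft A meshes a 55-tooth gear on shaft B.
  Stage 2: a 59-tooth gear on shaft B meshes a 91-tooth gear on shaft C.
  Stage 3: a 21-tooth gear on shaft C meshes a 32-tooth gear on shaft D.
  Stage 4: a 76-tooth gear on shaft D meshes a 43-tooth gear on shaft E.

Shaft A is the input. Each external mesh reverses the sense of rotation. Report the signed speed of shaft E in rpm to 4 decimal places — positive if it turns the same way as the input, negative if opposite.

+594.6915 rpm (same as input, |ω| = 594.6915 rpm)

Stage 1 [22T→55T]: ω = 1977.0000×22/55 = 790.8000 rpm, dir flips to −; running = −790.8000
Stage 2 [59T→91T]: ω = 790.8000×59/91 = 512.7165 rpm, dir flips to +; running = +512.7165
Stage 3 [21T→32T]: ω = 512.7165×21/32 = 336.4702 rpm, dir flips to −; running = −336.4702
Stage 4 [76T→43T]: ω = 336.4702×76/43 = 594.6915 rpm, dir flips to +; running = +594.6915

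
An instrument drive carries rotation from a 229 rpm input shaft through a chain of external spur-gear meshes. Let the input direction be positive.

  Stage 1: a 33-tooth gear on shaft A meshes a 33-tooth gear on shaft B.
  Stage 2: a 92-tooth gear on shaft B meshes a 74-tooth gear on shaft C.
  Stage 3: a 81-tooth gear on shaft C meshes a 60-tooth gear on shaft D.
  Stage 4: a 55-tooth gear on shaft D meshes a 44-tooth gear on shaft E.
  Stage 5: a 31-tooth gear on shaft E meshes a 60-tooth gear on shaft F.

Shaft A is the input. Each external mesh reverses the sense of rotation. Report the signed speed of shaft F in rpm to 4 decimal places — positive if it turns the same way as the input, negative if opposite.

Stage 1 [33T→33T]: ω = 229.0000×33/33 = 229.0000 rpm, dir flips to −; running = −229.0000
Stage 2 [92T→74T]: ω = 229.0000×92/74 = 284.7027 rpm, dir flips to +; running = +284.7027
Stage 3 [81T→60T]: ω = 284.7027×81/60 = 384.3486 rpm, dir flips to −; running = −384.3486
Stage 4 [55T→44T]: ω = 384.3486×55/44 = 480.4358 rpm, dir flips to +; running = +480.4358
Stage 5 [31T→60T]: ω = 480.4358×31/60 = 248.2252 rpm, dir flips to −; running = −248.2252

-248.2252 rpm (opposite to input, |ω| = 248.2252 rpm)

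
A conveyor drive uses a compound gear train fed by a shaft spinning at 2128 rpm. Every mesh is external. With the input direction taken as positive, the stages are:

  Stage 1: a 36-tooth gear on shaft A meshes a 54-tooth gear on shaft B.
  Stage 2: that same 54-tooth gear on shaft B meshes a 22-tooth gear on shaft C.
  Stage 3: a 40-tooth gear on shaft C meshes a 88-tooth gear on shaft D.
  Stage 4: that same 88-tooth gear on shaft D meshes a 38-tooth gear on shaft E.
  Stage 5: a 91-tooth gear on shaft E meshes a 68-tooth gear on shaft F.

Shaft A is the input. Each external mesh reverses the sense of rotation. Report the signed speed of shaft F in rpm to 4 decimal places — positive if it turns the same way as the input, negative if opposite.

-4905.2406 rpm (opposite to input, |ω| = 4905.2406 rpm)

Stage 1 [36T→54T]: ω = 2128.0000×36/54 = 1418.6667 rpm, dir flips to −; running = −1418.6667
Stage 2 [54T→22T]: ω = 1418.6667×54/22 = 3482.1818 rpm, dir flips to +; running = +3482.1818
Stage 3 [40T→88T]: ω = 3482.1818×40/88 = 1582.8099 rpm, dir flips to −; running = −1582.8099
Stage 4 [88T→38T]: ω = 1582.8099×88/38 = 3665.4545 rpm, dir flips to +; running = +3665.4545
Stage 5 [91T→68T]: ω = 3665.4545×91/68 = 4905.2406 rpm, dir flips to −; running = −4905.2406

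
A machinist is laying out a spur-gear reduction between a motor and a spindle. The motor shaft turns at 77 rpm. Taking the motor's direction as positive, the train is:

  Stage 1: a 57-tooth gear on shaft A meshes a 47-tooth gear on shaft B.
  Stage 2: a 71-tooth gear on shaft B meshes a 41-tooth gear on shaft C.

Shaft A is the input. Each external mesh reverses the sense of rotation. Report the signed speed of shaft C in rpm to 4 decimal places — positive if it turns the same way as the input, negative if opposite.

Stage 1 [57T→47T]: ω = 77.0000×57/47 = 93.3830 rpm, dir flips to −; running = −93.3830
Stage 2 [71T→41T]: ω = 93.3830×71/41 = 161.7120 rpm, dir flips to +; running = +161.7120

+161.7120 rpm (same as input, |ω| = 161.7120 rpm)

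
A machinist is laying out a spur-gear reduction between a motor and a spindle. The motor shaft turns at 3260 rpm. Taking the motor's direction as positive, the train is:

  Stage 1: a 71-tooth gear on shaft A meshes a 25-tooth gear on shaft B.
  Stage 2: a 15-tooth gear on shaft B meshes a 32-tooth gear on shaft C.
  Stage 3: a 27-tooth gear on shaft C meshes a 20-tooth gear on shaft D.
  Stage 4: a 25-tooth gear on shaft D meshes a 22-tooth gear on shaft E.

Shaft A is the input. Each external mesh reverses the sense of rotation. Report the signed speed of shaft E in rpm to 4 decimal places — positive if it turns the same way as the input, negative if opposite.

Stage 1 [71T→25T]: ω = 3260.0000×71/25 = 9258.4000 rpm, dir flips to −; running = −9258.4000
Stage 2 [15T→32T]: ω = 9258.4000×15/32 = 4339.8750 rpm, dir flips to +; running = +4339.8750
Stage 3 [27T→20T]: ω = 4339.8750×27/20 = 5858.8313 rpm, dir flips to −; running = −5858.8313
Stage 4 [25T→22T]: ω = 5858.8313×25/22 = 6657.7628 rpm, dir flips to +; running = +6657.7628

+6657.7628 rpm (same as input, |ω| = 6657.7628 rpm)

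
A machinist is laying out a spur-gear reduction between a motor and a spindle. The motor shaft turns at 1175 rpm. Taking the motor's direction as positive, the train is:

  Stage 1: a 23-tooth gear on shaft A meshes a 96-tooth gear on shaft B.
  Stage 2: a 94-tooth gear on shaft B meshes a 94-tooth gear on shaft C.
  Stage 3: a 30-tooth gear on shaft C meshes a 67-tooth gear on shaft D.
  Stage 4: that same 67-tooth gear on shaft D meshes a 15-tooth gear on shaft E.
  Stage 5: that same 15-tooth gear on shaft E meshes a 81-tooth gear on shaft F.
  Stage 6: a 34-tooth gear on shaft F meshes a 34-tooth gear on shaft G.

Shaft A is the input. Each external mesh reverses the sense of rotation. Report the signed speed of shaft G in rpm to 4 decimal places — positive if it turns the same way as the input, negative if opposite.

Stage 1 [23T→96T]: ω = 1175.0000×23/96 = 281.5104 rpm, dir flips to −; running = −281.5104
Stage 2 [94T→94T]: ω = 281.5104×94/94 = 281.5104 rpm, dir flips to +; running = +281.5104
Stage 3 [30T→67T]: ω = 281.5104×30/67 = 126.0494 rpm, dir flips to −; running = −126.0494
Stage 4 [67T→15T]: ω = 126.0494×67/15 = 563.0208 rpm, dir flips to +; running = +563.0208
Stage 5 [15T→81T]: ω = 563.0208×15/81 = 104.2631 rpm, dir flips to −; running = −104.2631
Stage 6 [34T→34T]: ω = 104.2631×34/34 = 104.2631 rpm, dir flips to +; running = +104.2631

+104.2631 rpm (same as input, |ω| = 104.2631 rpm)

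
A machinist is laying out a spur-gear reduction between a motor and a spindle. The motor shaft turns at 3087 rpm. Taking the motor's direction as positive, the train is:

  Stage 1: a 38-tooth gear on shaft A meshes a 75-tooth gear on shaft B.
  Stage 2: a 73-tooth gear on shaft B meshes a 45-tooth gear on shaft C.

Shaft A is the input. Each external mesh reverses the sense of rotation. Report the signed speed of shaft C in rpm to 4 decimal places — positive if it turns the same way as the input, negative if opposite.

+2537.2853 rpm (same as input, |ω| = 2537.2853 rpm)

Stage 1 [38T→75T]: ω = 3087.0000×38/75 = 1564.0800 rpm, dir flips to −; running = −1564.0800
Stage 2 [73T→45T]: ω = 1564.0800×73/45 = 2537.2853 rpm, dir flips to +; running = +2537.2853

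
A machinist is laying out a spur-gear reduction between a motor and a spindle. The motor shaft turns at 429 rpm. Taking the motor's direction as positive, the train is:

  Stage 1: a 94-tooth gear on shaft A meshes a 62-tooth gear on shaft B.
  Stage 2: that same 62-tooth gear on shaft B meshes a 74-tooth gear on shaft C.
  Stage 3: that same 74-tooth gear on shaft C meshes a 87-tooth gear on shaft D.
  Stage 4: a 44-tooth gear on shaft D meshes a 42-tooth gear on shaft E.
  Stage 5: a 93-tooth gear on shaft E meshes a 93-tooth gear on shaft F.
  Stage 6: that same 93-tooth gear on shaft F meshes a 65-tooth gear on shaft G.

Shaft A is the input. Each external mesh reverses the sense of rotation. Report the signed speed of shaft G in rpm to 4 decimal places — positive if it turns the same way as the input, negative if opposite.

+694.7665 rpm (same as input, |ω| = 694.7665 rpm)

Stage 1 [94T→62T]: ω = 429.0000×94/62 = 650.4194 rpm, dir flips to −; running = −650.4194
Stage 2 [62T→74T]: ω = 650.4194×62/74 = 544.9459 rpm, dir flips to +; running = +544.9459
Stage 3 [74T→87T]: ω = 544.9459×74/87 = 463.5172 rpm, dir flips to −; running = −463.5172
Stage 4 [44T→42T]: ω = 463.5172×44/42 = 485.5895 rpm, dir flips to +; running = +485.5895
Stage 5 [93T→93T]: ω = 485.5895×93/93 = 485.5895 rpm, dir flips to −; running = −485.5895
Stage 6 [93T→65T]: ω = 485.5895×93/65 = 694.7665 rpm, dir flips to +; running = +694.7665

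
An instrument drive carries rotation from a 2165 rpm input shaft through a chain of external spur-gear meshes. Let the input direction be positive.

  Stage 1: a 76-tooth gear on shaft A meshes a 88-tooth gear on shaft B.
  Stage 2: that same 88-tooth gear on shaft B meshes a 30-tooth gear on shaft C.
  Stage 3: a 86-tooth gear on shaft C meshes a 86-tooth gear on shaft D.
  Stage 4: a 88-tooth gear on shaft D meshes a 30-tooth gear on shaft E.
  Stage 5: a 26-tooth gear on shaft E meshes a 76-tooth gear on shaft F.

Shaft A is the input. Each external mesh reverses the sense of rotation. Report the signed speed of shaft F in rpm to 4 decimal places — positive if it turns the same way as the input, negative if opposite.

-5503.9111 rpm (opposite to input, |ω| = 5503.9111 rpm)

Stage 1 [76T→88T]: ω = 2165.0000×76/88 = 1869.7727 rpm, dir flips to −; running = −1869.7727
Stage 2 [88T→30T]: ω = 1869.7727×88/30 = 5484.6667 rpm, dir flips to +; running = +5484.6667
Stage 3 [86T→86T]: ω = 5484.6667×86/86 = 5484.6667 rpm, dir flips to −; running = −5484.6667
Stage 4 [88T→30T]: ω = 5484.6667×88/30 = 16088.3556 rpm, dir flips to +; running = +16088.3556
Stage 5 [26T→76T]: ω = 16088.3556×26/76 = 5503.9111 rpm, dir flips to −; running = −5503.9111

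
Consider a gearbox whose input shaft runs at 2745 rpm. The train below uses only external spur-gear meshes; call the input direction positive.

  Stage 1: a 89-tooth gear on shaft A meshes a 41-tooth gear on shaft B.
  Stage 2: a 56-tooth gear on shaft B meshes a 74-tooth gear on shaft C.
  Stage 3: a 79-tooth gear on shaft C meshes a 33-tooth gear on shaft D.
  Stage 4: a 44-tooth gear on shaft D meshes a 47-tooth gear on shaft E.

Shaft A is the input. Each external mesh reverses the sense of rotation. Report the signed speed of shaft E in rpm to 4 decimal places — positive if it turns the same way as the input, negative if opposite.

+10105.8483 rpm (same as input, |ω| = 10105.8483 rpm)

Stage 1 [89T→41T]: ω = 2745.0000×89/41 = 5958.6585 rpm, dir flips to −; running = −5958.6585
Stage 2 [56T→74T]: ω = 5958.6585×56/74 = 4509.2551 rpm, dir flips to +; running = +4509.2551
Stage 3 [79T→33T]: ω = 4509.2551×79/33 = 10794.8834 rpm, dir flips to −; running = −10794.8834
Stage 4 [44T→47T]: ω = 10794.8834×44/47 = 10105.8483 rpm, dir flips to +; running = +10105.8483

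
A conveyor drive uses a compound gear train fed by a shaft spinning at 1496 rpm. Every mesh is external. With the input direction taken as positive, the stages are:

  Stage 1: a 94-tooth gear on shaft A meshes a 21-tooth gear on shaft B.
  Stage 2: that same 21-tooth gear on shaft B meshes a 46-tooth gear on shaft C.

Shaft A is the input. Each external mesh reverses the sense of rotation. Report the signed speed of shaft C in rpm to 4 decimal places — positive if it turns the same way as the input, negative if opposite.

Stage 1 [94T→21T]: ω = 1496.0000×94/21 = 6696.3810 rpm, dir flips to −; running = −6696.3810
Stage 2 [21T→46T]: ω = 6696.3810×21/46 = 3057.0435 rpm, dir flips to +; running = +3057.0435

+3057.0435 rpm (same as input, |ω| = 3057.0435 rpm)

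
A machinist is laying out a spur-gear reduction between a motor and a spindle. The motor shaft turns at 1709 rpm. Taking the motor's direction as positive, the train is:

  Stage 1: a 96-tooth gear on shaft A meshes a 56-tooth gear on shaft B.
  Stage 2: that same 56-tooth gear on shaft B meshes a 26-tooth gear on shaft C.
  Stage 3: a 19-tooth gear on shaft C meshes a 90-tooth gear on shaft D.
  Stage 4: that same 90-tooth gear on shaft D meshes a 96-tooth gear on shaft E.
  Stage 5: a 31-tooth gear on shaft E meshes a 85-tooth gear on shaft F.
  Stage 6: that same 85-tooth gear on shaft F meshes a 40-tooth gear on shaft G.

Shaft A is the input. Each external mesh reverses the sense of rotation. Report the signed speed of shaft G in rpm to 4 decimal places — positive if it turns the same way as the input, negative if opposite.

+967.8856 rpm (same as input, |ω| = 967.8856 rpm)

Stage 1 [96T→56T]: ω = 1709.0000×96/56 = 2929.7143 rpm, dir flips to −; running = −2929.7143
Stage 2 [56T→26T]: ω = 2929.7143×56/26 = 6310.1538 rpm, dir flips to +; running = +6310.1538
Stage 3 [19T→90T]: ω = 6310.1538×19/90 = 1332.1436 rpm, dir flips to −; running = −1332.1436
Stage 4 [90T→96T]: ω = 1332.1436×90/96 = 1248.8846 rpm, dir flips to +; running = +1248.8846
Stage 5 [31T→85T]: ω = 1248.8846×31/85 = 455.4756 rpm, dir flips to −; running = −455.4756
Stage 6 [85T→40T]: ω = 455.4756×85/40 = 967.8856 rpm, dir flips to +; running = +967.8856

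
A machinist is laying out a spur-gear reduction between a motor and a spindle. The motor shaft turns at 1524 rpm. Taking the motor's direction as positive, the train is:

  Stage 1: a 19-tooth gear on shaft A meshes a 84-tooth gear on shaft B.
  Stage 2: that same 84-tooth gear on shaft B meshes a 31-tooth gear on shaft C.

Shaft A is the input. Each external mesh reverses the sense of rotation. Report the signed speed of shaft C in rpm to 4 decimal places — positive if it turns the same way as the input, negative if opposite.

Stage 1 [19T→84T]: ω = 1524.0000×19/84 = 344.7143 rpm, dir flips to −; running = −344.7143
Stage 2 [84T→31T]: ω = 344.7143×84/31 = 934.0645 rpm, dir flips to +; running = +934.0645

+934.0645 rpm (same as input, |ω| = 934.0645 rpm)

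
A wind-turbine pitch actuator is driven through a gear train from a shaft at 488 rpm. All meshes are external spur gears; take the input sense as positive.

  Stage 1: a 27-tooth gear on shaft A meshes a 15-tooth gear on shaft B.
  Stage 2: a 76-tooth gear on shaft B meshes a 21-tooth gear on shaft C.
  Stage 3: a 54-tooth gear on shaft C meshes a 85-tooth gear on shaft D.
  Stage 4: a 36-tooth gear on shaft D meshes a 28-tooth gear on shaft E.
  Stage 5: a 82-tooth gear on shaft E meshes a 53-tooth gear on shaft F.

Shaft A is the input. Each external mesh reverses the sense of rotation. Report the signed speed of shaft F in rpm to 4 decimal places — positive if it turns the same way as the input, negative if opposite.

-4017.3892 rpm (opposite to input, |ω| = 4017.3892 rpm)

Stage 1 [27T→15T]: ω = 488.0000×27/15 = 878.4000 rpm, dir flips to −; running = −878.4000
Stage 2 [76T→21T]: ω = 878.4000×76/21 = 3178.9714 rpm, dir flips to +; running = +3178.9714
Stage 3 [54T→85T]: ω = 3178.9714×54/85 = 2019.5818 rpm, dir flips to −; running = −2019.5818
Stage 4 [36T→28T]: ω = 2019.5818×36/28 = 2596.6052 rpm, dir flips to +; running = +2596.6052
Stage 5 [82T→53T]: ω = 2596.6052×82/53 = 4017.3892 rpm, dir flips to −; running = −4017.3892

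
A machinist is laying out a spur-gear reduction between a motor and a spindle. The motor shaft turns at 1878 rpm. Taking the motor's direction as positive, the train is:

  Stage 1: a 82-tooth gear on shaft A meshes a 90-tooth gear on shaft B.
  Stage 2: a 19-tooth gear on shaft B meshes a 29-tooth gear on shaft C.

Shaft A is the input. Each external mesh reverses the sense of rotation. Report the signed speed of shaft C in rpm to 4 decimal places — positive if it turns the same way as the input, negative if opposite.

Stage 1 [82T→90T]: ω = 1878.0000×82/90 = 1711.0667 rpm, dir flips to −; running = −1711.0667
Stage 2 [19T→29T]: ω = 1711.0667×19/29 = 1121.0437 rpm, dir flips to +; running = +1121.0437

+1121.0437 rpm (same as input, |ω| = 1121.0437 rpm)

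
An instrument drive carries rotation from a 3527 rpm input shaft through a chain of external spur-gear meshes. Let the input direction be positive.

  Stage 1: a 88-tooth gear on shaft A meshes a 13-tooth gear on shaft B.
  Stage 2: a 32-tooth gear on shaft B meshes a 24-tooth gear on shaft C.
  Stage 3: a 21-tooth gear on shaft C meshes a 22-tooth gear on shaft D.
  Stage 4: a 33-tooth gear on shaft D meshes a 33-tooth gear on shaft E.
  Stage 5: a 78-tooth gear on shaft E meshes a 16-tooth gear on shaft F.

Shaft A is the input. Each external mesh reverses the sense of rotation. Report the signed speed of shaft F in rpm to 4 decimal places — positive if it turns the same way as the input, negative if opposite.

-148134.0000 rpm (opposite to input, |ω| = 148134.0000 rpm)

Stage 1 [88T→13T]: ω = 3527.0000×88/13 = 23875.0769 rpm, dir flips to −; running = −23875.0769
Stage 2 [32T→24T]: ω = 23875.0769×32/24 = 31833.4359 rpm, dir flips to +; running = +31833.4359
Stage 3 [21T→22T]: ω = 31833.4359×21/22 = 30386.4615 rpm, dir flips to −; running = −30386.4615
Stage 4 [33T→33T]: ω = 30386.4615×33/33 = 30386.4615 rpm, dir flips to +; running = +30386.4615
Stage 5 [78T→16T]: ω = 30386.4615×78/16 = 148134.0000 rpm, dir flips to −; running = −148134.0000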